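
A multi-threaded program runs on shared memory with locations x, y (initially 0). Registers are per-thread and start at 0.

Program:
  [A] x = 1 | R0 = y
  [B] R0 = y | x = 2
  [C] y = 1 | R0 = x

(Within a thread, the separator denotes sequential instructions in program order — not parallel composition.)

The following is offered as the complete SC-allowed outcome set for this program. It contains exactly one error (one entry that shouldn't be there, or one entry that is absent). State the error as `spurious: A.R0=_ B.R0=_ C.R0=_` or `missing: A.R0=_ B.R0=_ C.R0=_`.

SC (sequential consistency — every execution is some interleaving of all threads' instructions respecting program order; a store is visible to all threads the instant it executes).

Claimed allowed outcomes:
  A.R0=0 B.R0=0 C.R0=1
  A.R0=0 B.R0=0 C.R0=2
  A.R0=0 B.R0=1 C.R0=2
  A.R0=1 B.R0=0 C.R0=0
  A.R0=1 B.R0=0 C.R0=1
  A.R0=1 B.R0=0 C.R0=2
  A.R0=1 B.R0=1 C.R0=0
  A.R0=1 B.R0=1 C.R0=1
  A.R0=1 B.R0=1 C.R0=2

missing: A.R0=0 B.R0=1 C.R0=1

outcome vector order: (A.R0,B.R0,C.R0)
SC (10): (0,0,1) (0,0,2) (0,1,1) (0,1,2) (1,0,0) (1,0,1) (1,0,2) (1,1,0) (1,1,1) (1,1,2)
SC∖claimed = {(0,1,1)}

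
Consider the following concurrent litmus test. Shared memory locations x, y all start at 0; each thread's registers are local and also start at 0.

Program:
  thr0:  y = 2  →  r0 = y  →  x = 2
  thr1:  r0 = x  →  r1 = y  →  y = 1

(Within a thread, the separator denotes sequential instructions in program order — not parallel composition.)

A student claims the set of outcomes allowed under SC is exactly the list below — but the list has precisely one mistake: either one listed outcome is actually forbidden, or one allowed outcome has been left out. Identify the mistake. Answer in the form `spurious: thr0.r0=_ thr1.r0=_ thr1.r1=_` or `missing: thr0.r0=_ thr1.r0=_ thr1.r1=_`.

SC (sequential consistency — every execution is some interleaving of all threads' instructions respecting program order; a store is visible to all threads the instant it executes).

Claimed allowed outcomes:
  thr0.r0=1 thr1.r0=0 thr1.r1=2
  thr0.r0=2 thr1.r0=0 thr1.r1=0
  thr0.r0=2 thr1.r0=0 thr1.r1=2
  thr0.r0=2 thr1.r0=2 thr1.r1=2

missing: thr0.r0=1 thr1.r0=0 thr1.r1=0

outcome vector order: (thr0.r0,thr1.r0,thr1.r1)
SC (5): 1/0/0, 1/0/2, 2/0/0, 2/0/2, 2/2/2
SC∖claimed = {1/0/0}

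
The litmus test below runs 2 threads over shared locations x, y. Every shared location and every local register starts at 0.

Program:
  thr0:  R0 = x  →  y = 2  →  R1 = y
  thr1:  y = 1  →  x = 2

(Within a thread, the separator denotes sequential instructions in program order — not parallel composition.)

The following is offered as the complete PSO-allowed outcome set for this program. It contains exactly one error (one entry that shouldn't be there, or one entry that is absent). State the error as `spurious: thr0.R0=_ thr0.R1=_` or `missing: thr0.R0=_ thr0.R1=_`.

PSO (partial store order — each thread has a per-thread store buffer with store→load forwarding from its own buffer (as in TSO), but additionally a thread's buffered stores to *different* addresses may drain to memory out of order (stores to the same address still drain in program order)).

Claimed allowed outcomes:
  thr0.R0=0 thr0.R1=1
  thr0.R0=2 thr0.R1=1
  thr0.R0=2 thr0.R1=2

missing: thr0.R0=0 thr0.R1=2

outcome vector order: (thr0.R0,thr0.R1)
PSO (4): <0 1> <0 2> <2 1> <2 2>
PSO∖claimed = {<0 2>}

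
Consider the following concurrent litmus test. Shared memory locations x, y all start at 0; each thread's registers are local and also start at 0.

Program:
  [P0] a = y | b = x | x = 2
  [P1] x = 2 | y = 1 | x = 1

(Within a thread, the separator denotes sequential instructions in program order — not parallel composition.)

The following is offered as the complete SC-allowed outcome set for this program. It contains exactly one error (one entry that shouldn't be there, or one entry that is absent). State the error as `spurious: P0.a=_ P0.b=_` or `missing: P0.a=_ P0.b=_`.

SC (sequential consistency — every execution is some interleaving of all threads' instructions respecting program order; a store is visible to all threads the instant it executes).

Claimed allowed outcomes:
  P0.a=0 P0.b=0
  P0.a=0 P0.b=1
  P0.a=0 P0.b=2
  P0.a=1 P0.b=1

outcome vector order: (P0.a,P0.b)
SC (5): (0,0) (0,1) (0,2) (1,1) (1,2)
SC∖claimed = {(1,2)}

missing: P0.a=1 P0.b=2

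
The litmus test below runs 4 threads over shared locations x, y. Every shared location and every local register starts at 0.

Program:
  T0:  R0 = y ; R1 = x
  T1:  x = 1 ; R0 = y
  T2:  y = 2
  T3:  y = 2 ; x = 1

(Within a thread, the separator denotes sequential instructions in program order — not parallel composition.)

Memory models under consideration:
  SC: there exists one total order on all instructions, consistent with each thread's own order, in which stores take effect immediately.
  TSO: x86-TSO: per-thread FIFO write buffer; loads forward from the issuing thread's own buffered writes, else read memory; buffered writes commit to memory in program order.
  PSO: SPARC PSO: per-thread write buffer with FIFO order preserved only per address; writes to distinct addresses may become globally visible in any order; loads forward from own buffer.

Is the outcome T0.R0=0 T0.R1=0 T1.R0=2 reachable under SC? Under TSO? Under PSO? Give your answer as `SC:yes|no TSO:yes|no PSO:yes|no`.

SC:yes TSO:yes PSO:yes

outcome vector order: (T0.R0,T0.R1,T1.R0)
SC (7): (0,0,0), (0,0,2), (0,1,0), (0,1,2), (2,0,2), (2,1,0), (2,1,2)
TSO (8): (0,0,0), (0,0,2), (0,1,0), (0,1,2), (2,0,0), (2,0,2), (2,1,0), (2,1,2)
PSO (8): (0,0,0), (0,0,2), (0,1,0), (0,1,2), (2,0,0), (2,0,2), (2,1,0), (2,1,2)
target (0,0,2) ∈ {SC,TSO,PSO}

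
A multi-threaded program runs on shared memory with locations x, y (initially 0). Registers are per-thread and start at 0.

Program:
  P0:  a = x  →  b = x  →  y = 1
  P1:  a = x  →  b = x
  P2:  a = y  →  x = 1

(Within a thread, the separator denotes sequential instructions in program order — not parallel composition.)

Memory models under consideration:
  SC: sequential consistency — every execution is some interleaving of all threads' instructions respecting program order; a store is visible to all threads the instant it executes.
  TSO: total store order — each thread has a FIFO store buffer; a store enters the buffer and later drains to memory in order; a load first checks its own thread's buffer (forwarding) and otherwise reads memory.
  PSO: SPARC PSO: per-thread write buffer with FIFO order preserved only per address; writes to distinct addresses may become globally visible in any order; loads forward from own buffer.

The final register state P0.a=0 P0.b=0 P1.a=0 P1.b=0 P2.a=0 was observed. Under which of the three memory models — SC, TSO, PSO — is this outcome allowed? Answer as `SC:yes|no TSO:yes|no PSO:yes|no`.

SC:yes TSO:yes PSO:yes

outcome vector order: (P0.a,P0.b,P1.a,P1.b,P2.a)
SC (12): 0/0/0/0/0; 0/0/0/0/1; 0/0/0/1/0; 0/0/0/1/1; 0/0/1/1/0; 0/0/1/1/1; 0/1/0/0/0; 0/1/0/1/0; 0/1/1/1/0; 1/1/0/0/0; 1/1/0/1/0; 1/1/1/1/0
TSO (12): 0/0/0/0/0; 0/0/0/0/1; 0/0/0/1/0; 0/0/0/1/1; 0/0/1/1/0; 0/0/1/1/1; 0/1/0/0/0; 0/1/0/1/0; 0/1/1/1/0; 1/1/0/0/0; 1/1/0/1/0; 1/1/1/1/0
PSO (12): 0/0/0/0/0; 0/0/0/0/1; 0/0/0/1/0; 0/0/0/1/1; 0/0/1/1/0; 0/0/1/1/1; 0/1/0/0/0; 0/1/0/1/0; 0/1/1/1/0; 1/1/0/0/0; 1/1/0/1/0; 1/1/1/1/0
target 0/0/0/0/0 ∈ {SC,TSO,PSO}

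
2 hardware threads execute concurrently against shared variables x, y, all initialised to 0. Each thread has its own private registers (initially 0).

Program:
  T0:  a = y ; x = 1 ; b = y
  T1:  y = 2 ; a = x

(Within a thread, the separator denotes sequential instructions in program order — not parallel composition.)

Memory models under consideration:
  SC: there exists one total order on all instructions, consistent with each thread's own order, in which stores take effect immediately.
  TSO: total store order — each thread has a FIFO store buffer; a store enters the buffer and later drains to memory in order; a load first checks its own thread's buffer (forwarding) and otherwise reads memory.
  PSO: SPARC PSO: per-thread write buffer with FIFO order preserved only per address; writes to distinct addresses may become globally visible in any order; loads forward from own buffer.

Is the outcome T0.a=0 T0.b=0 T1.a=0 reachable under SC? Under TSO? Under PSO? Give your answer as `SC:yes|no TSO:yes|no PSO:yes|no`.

outcome vector order: (T0.a,T0.b,T1.a)
SC: 5 outcomes — {001 020 021 220 221}
TSO: 6 outcomes — {000 001 020 021 220 221}
PSO: 6 outcomes — {000 001 020 021 220 221}
target 000 ∈ {TSO,PSO}

SC:no TSO:yes PSO:yes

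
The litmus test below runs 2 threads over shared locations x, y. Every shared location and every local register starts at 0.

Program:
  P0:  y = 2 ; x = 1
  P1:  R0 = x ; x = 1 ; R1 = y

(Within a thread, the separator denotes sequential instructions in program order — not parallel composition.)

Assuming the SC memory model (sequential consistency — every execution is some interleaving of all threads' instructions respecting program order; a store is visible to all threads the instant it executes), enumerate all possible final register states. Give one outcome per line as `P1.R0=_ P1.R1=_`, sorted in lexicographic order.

P1.R0=0 P1.R1=0
P1.R0=0 P1.R1=2
P1.R0=1 P1.R1=2

outcome vector order: (P1.R0,P1.R1)
|SC outcomes| = 3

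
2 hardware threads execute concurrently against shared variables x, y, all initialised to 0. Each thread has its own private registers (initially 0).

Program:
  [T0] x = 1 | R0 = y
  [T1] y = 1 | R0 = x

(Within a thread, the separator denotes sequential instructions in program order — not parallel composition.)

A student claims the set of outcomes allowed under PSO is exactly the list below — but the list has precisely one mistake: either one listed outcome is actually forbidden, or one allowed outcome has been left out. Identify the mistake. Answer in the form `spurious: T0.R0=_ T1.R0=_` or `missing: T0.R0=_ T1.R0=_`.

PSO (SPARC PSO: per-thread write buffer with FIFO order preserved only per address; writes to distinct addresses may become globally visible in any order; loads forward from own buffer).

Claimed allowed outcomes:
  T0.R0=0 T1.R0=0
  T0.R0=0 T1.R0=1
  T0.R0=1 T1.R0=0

missing: T0.R0=1 T1.R0=1

outcome vector order: (T0.R0,T1.R0)
PSO (4): <0 0>; <0 1>; <1 0>; <1 1>
PSO∖claimed = {<1 1>}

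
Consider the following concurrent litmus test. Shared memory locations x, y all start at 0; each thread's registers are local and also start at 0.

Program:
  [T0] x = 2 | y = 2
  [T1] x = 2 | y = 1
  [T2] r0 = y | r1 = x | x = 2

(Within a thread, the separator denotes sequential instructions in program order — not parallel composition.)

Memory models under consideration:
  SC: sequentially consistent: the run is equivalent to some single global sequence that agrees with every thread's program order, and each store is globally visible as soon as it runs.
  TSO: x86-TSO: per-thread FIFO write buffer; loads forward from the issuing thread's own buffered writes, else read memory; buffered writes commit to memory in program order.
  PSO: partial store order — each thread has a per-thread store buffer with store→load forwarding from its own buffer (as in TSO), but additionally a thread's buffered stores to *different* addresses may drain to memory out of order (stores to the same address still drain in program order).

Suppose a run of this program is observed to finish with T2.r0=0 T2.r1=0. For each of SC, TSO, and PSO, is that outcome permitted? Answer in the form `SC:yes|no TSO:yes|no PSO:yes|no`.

outcome vector order: (T2.r0,T2.r1)
SC (4): 00 02 12 22
TSO (4): 00 02 12 22
PSO (6): 00 02 10 12 20 22
target 00 ∈ {SC,TSO,PSO}

SC:yes TSO:yes PSO:yes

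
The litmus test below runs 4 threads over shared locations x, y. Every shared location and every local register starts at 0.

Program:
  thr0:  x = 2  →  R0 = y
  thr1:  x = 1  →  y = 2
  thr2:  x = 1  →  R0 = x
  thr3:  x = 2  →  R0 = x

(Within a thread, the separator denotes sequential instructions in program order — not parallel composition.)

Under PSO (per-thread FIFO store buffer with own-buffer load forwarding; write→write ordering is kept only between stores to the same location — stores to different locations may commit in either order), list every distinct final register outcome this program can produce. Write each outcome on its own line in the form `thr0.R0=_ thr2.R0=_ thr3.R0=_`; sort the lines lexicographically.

outcome vector order: (thr0.R0,thr2.R0,thr3.R0)
|PSO outcomes| = 8

thr0.R0=0 thr2.R0=1 thr3.R0=1
thr0.R0=0 thr2.R0=1 thr3.R0=2
thr0.R0=0 thr2.R0=2 thr3.R0=1
thr0.R0=0 thr2.R0=2 thr3.R0=2
thr0.R0=2 thr2.R0=1 thr3.R0=1
thr0.R0=2 thr2.R0=1 thr3.R0=2
thr0.R0=2 thr2.R0=2 thr3.R0=1
thr0.R0=2 thr2.R0=2 thr3.R0=2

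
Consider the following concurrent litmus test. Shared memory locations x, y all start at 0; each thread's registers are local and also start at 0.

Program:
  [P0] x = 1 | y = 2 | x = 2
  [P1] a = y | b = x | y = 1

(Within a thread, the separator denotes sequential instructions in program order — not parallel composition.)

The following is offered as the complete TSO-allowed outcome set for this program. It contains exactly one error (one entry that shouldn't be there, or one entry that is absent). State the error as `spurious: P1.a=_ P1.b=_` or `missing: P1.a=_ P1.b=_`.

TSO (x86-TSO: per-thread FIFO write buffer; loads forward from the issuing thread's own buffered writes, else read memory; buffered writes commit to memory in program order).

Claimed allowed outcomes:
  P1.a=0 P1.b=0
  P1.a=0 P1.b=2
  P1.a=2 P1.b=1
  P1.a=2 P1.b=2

missing: P1.a=0 P1.b=1

outcome vector order: (P1.a,P1.b)
TSO (5): 0/0, 0/1, 0/2, 2/1, 2/2
TSO∖claimed = {0/1}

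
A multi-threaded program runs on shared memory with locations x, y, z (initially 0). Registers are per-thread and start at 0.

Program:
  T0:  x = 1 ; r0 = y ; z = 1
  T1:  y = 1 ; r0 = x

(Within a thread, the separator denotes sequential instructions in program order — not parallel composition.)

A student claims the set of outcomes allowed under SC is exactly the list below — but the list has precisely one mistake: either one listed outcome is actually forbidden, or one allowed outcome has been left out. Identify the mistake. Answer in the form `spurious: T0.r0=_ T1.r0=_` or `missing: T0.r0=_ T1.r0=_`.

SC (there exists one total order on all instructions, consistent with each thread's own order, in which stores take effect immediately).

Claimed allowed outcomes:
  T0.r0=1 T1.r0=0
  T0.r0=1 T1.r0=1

outcome vector order: (T0.r0,T1.r0)
under SC → <0 1>; <1 0>; <1 1>
SC∖claimed = {<0 1>}

missing: T0.r0=0 T1.r0=1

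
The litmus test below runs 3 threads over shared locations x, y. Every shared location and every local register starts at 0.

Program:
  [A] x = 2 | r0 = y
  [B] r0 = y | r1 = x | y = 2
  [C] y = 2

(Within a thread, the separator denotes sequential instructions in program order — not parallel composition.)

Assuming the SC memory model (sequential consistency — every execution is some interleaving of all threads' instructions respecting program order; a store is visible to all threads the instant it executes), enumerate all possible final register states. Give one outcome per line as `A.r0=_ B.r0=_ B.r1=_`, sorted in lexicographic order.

outcome vector order: (A.r0,B.r0,B.r1)
|SC outcomes| = 7

A.r0=0 B.r0=0 B.r1=0
A.r0=0 B.r0=0 B.r1=2
A.r0=0 B.r0=2 B.r1=2
A.r0=2 B.r0=0 B.r1=0
A.r0=2 B.r0=0 B.r1=2
A.r0=2 B.r0=2 B.r1=0
A.r0=2 B.r0=2 B.r1=2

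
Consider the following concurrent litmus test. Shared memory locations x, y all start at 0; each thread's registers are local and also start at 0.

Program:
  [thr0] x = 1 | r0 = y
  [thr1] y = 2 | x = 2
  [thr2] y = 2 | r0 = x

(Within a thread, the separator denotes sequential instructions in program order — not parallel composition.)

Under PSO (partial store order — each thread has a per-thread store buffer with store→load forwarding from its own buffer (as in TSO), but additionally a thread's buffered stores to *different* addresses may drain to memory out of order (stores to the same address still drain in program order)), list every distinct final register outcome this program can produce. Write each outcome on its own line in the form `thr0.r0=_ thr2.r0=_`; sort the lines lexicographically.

outcome vector order: (thr0.r0,thr2.r0)
|PSO outcomes| = 6

thr0.r0=0 thr2.r0=0
thr0.r0=0 thr2.r0=1
thr0.r0=0 thr2.r0=2
thr0.r0=2 thr2.r0=0
thr0.r0=2 thr2.r0=1
thr0.r0=2 thr2.r0=2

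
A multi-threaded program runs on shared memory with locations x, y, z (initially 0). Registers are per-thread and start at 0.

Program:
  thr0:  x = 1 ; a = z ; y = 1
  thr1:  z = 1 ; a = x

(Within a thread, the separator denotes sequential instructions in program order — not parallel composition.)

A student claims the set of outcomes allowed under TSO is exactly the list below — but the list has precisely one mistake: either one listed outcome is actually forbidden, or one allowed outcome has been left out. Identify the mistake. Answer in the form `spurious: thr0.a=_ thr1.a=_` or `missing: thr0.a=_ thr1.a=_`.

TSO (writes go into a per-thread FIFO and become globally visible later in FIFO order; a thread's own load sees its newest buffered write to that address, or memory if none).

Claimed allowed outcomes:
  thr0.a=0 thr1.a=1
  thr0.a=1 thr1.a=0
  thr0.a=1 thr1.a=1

missing: thr0.a=0 thr1.a=0

outcome vector order: (thr0.a,thr1.a)
under TSO → (0,0) (0,1) (1,0) (1,1)
TSO∖claimed = {(0,0)}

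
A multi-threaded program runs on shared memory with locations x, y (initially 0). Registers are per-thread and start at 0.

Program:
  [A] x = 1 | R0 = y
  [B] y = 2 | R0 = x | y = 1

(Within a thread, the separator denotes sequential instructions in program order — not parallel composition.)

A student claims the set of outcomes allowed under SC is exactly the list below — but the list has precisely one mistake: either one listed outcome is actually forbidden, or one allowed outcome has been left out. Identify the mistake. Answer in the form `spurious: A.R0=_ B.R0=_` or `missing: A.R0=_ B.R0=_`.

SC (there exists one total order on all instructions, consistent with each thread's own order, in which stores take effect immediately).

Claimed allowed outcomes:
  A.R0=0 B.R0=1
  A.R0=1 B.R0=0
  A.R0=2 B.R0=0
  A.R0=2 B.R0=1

missing: A.R0=1 B.R0=1

outcome vector order: (A.R0,B.R0)
SC: 5 outcomes — {<0 1> <1 0> <1 1> <2 0> <2 1>}
SC∖claimed = {<1 1>}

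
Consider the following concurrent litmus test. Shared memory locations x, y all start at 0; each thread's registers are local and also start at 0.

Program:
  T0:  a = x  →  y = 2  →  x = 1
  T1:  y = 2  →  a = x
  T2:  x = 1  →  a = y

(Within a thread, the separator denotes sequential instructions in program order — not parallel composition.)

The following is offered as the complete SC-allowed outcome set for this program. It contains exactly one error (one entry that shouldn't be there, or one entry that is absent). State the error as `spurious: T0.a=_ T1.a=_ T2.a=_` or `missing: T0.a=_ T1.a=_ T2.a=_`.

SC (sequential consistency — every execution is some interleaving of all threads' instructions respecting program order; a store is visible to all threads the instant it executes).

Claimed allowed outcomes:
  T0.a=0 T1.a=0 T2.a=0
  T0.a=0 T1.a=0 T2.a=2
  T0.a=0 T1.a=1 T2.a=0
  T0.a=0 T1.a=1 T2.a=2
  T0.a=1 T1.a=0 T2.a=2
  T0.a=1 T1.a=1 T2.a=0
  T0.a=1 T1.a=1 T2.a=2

outcome vector order: (T0.a,T1.a,T2.a)
SC (6): 0/0/2; 0/1/0; 0/1/2; 1/0/2; 1/1/0; 1/1/2
claimed∖SC = {0/0/0}

spurious: T0.a=0 T1.a=0 T2.a=0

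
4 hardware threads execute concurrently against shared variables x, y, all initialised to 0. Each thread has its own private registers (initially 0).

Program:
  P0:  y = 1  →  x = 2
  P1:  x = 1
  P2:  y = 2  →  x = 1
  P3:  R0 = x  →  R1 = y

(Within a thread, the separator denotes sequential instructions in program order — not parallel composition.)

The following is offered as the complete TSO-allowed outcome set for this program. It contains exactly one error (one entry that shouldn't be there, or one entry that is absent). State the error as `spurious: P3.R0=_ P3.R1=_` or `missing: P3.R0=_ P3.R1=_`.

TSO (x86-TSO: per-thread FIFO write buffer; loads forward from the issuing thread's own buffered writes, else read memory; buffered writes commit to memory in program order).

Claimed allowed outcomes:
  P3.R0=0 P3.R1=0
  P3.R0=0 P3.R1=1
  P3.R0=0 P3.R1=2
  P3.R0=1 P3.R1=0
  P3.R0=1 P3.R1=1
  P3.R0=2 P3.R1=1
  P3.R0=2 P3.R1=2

missing: P3.R0=1 P3.R1=2

outcome vector order: (P3.R0,P3.R1)
TSO (8): 00; 01; 02; 10; 11; 12; 21; 22
TSO∖claimed = {12}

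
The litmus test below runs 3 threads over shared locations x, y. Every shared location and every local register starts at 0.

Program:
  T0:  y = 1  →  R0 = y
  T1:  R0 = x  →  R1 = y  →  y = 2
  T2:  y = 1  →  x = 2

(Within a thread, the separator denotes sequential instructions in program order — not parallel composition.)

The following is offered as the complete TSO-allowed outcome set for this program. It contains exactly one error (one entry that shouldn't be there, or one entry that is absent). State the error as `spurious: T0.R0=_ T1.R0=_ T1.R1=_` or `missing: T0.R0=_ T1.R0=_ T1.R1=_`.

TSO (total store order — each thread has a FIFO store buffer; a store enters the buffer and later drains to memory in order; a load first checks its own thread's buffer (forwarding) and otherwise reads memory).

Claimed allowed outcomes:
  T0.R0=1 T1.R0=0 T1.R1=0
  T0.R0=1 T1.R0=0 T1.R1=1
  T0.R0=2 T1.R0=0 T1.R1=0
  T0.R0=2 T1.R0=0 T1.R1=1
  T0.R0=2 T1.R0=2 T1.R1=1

outcome vector order: (T0.R0,T1.R0,T1.R1)
[TSO] allowed = {1/0/0; 1/0/1; 1/2/1; 2/0/0; 2/0/1; 2/2/1}
TSO∖claimed = {1/2/1}

missing: T0.R0=1 T1.R0=2 T1.R1=1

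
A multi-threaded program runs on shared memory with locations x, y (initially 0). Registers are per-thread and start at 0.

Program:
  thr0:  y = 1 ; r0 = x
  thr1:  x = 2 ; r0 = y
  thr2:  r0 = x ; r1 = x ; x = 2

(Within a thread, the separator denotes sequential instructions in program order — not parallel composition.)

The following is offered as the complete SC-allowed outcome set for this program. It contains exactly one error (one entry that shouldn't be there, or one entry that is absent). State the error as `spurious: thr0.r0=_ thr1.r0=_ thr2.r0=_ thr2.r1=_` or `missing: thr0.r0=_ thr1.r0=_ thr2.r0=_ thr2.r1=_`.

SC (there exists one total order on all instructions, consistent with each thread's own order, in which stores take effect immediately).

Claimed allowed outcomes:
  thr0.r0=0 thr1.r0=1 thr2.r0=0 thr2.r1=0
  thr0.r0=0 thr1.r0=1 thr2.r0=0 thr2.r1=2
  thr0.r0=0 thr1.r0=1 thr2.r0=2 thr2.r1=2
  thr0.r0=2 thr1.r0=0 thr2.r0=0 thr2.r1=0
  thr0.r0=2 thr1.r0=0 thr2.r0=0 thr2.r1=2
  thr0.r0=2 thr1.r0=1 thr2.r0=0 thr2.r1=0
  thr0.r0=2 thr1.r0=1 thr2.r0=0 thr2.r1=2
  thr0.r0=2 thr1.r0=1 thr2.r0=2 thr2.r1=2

missing: thr0.r0=2 thr1.r0=0 thr2.r0=2 thr2.r1=2

outcome vector order: (thr0.r0,thr1.r0,thr2.r0,thr2.r1)
SC (9): (0,1,0,0); (0,1,0,2); (0,1,2,2); (2,0,0,0); (2,0,0,2); (2,0,2,2); (2,1,0,0); (2,1,0,2); (2,1,2,2)
SC∖claimed = {(2,0,2,2)}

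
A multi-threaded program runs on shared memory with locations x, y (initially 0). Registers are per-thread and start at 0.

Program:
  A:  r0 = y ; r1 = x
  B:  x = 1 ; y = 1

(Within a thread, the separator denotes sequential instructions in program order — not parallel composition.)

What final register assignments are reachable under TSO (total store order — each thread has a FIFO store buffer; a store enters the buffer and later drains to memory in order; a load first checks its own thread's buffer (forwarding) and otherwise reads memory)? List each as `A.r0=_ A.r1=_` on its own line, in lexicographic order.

A.r0=0 A.r1=0
A.r0=0 A.r1=1
A.r0=1 A.r1=1

outcome vector order: (A.r0,A.r1)
|TSO outcomes| = 3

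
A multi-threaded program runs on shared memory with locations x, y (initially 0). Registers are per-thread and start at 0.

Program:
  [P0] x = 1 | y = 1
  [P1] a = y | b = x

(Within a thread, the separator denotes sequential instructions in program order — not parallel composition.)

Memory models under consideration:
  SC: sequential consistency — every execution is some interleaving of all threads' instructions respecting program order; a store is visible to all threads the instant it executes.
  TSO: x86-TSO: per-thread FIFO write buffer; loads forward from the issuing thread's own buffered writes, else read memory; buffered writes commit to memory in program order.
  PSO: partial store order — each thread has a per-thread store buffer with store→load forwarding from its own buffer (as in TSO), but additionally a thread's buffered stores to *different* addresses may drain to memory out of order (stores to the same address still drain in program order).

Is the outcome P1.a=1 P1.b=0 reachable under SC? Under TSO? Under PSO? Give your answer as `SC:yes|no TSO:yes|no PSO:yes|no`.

outcome vector order: (P1.a,P1.b)
[SC] allowed = {<0 0> <0 1> <1 1>}
[TSO] allowed = {<0 0> <0 1> <1 1>}
[PSO] allowed = {<0 0> <0 1> <1 0> <1 1>}
target <1 0> ∈ {PSO}

SC:no TSO:no PSO:yes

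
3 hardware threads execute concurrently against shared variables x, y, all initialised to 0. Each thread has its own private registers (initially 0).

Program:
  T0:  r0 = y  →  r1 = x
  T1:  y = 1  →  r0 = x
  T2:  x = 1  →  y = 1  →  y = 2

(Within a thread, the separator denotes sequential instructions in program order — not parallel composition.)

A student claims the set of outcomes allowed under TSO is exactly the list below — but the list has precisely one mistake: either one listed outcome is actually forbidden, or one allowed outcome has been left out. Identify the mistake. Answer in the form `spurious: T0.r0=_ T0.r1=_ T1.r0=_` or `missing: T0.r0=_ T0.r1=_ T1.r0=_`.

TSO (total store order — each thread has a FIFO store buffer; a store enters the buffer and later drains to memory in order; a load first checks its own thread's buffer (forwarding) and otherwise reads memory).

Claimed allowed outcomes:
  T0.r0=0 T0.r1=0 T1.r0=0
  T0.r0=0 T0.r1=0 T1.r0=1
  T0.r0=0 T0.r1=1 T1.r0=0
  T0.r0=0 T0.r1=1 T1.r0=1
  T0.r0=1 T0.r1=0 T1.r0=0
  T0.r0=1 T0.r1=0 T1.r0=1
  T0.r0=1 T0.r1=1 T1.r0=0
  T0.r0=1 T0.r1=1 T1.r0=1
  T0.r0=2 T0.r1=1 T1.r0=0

missing: T0.r0=2 T0.r1=1 T1.r0=1

outcome vector order: (T0.r0,T0.r1,T1.r0)
[TSO] allowed = {000 001 010 011 100 101 110 111 210 211}
TSO∖claimed = {211}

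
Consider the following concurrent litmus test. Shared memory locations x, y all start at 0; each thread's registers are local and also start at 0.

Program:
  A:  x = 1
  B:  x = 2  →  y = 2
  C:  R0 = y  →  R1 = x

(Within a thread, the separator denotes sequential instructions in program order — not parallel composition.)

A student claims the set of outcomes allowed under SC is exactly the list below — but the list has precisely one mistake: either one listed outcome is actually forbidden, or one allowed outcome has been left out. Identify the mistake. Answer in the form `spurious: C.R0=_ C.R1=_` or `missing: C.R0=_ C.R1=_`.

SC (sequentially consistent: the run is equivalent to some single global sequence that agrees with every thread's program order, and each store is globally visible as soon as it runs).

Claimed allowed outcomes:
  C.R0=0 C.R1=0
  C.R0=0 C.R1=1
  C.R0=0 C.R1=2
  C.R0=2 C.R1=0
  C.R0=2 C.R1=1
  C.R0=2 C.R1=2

spurious: C.R0=2 C.R1=0

outcome vector order: (C.R0,C.R1)
SC (5): <0 0>; <0 1>; <0 2>; <2 1>; <2 2>
claimed∖SC = {<2 0>}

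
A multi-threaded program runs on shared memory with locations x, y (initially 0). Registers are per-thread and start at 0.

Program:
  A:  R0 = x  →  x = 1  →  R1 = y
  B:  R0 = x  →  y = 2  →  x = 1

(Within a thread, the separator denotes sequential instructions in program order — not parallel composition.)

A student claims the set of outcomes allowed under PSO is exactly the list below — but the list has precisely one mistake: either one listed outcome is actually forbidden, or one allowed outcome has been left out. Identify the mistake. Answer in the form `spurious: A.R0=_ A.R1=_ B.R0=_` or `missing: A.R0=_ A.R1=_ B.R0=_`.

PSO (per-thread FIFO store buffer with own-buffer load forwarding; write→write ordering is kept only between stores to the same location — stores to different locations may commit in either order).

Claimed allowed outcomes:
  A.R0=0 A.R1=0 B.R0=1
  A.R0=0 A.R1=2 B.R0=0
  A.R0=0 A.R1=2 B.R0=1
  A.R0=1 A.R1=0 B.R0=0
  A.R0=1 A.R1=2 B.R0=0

outcome vector order: (A.R0,A.R1,B.R0)
[PSO] allowed = {0/0/0 0/0/1 0/2/0 0/2/1 1/0/0 1/2/0}
PSO∖claimed = {0/0/0}

missing: A.R0=0 A.R1=0 B.R0=0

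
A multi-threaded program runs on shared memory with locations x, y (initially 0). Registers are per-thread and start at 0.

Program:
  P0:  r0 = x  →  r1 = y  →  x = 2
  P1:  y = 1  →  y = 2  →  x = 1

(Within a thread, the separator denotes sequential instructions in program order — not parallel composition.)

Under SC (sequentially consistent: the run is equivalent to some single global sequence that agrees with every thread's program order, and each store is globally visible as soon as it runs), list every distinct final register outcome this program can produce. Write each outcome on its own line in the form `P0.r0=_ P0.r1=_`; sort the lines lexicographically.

P0.r0=0 P0.r1=0
P0.r0=0 P0.r1=1
P0.r0=0 P0.r1=2
P0.r0=1 P0.r1=2

outcome vector order: (P0.r0,P0.r1)
|SC outcomes| = 4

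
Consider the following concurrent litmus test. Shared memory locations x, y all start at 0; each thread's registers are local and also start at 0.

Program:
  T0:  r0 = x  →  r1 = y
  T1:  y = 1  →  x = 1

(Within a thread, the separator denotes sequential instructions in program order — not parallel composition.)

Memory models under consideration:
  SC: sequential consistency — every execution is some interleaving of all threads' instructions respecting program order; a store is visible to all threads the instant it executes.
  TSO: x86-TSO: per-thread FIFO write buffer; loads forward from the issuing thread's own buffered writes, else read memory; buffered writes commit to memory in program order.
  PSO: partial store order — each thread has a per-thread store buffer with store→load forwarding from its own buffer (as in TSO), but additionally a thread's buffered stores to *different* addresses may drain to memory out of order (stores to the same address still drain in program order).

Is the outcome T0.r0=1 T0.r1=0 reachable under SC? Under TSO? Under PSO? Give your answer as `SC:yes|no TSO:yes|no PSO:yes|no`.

SC:no TSO:no PSO:yes

outcome vector order: (T0.r0,T0.r1)
[SC] allowed = {00; 01; 11}
[TSO] allowed = {00; 01; 11}
[PSO] allowed = {00; 01; 10; 11}
target 10 ∈ {PSO}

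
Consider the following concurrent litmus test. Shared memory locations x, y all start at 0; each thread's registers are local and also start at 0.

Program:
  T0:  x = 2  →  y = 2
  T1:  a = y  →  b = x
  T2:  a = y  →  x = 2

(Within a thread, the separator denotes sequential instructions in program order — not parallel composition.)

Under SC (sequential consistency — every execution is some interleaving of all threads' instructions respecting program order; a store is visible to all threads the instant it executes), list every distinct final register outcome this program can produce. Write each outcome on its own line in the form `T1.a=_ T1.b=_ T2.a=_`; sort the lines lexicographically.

T1.a=0 T1.b=0 T2.a=0
T1.a=0 T1.b=0 T2.a=2
T1.a=0 T1.b=2 T2.a=0
T1.a=0 T1.b=2 T2.a=2
T1.a=2 T1.b=2 T2.a=0
T1.a=2 T1.b=2 T2.a=2

outcome vector order: (T1.a,T1.b,T2.a)
|SC outcomes| = 6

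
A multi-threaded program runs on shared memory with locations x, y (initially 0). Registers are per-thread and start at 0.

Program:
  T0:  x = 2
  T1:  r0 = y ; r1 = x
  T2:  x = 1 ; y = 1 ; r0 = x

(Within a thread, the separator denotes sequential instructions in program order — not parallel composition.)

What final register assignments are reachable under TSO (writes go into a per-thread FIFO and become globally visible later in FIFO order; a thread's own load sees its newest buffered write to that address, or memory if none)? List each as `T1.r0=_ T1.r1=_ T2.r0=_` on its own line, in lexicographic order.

outcome vector order: (T1.r0,T1.r1,T2.r0)
|TSO outcomes| = 10

T1.r0=0 T1.r1=0 T2.r0=1
T1.r0=0 T1.r1=0 T2.r0=2
T1.r0=0 T1.r1=1 T2.r0=1
T1.r0=0 T1.r1=1 T2.r0=2
T1.r0=0 T1.r1=2 T2.r0=1
T1.r0=0 T1.r1=2 T2.r0=2
T1.r0=1 T1.r1=1 T2.r0=1
T1.r0=1 T1.r1=1 T2.r0=2
T1.r0=1 T1.r1=2 T2.r0=1
T1.r0=1 T1.r1=2 T2.r0=2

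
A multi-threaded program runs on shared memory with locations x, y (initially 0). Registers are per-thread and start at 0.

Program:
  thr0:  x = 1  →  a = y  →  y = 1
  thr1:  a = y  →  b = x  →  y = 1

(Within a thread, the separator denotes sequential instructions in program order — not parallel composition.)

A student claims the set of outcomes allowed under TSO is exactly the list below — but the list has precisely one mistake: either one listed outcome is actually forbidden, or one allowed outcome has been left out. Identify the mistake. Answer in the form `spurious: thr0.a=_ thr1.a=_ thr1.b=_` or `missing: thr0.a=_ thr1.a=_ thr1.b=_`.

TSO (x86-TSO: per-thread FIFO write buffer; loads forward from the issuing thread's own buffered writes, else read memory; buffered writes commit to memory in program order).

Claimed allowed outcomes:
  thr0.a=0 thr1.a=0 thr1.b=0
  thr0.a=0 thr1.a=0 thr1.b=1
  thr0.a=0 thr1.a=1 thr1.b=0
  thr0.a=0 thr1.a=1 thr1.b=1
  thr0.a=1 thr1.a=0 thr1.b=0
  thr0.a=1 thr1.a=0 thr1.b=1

outcome vector order: (thr0.a,thr1.a,thr1.b)
TSO: 5 outcomes — {(0,0,0), (0,0,1), (0,1,1), (1,0,0), (1,0,1)}
claimed∖TSO = {(0,1,0)}

spurious: thr0.a=0 thr1.a=1 thr1.b=0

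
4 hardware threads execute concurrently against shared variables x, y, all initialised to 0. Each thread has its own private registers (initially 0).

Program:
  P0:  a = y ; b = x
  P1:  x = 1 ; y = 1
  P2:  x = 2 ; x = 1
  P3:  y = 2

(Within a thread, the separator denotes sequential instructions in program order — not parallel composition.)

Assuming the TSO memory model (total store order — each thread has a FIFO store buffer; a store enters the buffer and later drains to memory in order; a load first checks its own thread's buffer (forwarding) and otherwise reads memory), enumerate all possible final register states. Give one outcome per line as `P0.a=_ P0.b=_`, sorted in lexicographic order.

outcome vector order: (P0.a,P0.b)
|TSO outcomes| = 8

P0.a=0 P0.b=0
P0.a=0 P0.b=1
P0.a=0 P0.b=2
P0.a=1 P0.b=1
P0.a=1 P0.b=2
P0.a=2 P0.b=0
P0.a=2 P0.b=1
P0.a=2 P0.b=2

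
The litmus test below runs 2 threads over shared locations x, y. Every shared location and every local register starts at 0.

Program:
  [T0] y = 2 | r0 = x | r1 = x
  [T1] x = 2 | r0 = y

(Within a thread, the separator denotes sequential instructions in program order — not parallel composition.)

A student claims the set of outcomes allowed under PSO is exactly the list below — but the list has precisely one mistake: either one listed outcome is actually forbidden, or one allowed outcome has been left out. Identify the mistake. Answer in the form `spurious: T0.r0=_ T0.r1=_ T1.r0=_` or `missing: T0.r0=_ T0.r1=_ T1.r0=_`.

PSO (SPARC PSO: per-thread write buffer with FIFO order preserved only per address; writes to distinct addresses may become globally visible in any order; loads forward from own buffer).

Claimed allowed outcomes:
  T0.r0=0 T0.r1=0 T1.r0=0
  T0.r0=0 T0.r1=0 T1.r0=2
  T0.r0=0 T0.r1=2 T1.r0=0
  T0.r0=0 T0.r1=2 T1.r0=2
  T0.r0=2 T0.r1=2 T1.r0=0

outcome vector order: (T0.r0,T0.r1,T1.r0)
PSO: 6 outcomes — {000, 002, 020, 022, 220, 222}
PSO∖claimed = {222}

missing: T0.r0=2 T0.r1=2 T1.r0=2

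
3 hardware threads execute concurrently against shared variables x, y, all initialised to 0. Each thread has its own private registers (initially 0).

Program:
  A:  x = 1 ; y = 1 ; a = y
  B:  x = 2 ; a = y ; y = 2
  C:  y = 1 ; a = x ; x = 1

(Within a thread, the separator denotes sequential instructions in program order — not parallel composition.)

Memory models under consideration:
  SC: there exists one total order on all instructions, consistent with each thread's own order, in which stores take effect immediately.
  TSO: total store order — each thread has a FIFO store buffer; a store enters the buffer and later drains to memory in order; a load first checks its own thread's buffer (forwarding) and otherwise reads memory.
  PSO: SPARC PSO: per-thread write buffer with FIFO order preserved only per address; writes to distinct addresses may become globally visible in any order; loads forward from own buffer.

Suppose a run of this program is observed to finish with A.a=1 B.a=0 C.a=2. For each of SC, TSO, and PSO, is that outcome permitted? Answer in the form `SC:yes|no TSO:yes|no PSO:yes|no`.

SC:yes TSO:yes PSO:yes

outcome vector order: (A.a,B.a,C.a)
under SC → 101 102 110 111 112 201 202 210 211 212
under TSO → 100 101 102 110 111 112 200 201 202 210 211 212
under PSO → 100 101 102 110 111 112 200 201 202 210 211 212
target 102 ∈ {SC,TSO,PSO}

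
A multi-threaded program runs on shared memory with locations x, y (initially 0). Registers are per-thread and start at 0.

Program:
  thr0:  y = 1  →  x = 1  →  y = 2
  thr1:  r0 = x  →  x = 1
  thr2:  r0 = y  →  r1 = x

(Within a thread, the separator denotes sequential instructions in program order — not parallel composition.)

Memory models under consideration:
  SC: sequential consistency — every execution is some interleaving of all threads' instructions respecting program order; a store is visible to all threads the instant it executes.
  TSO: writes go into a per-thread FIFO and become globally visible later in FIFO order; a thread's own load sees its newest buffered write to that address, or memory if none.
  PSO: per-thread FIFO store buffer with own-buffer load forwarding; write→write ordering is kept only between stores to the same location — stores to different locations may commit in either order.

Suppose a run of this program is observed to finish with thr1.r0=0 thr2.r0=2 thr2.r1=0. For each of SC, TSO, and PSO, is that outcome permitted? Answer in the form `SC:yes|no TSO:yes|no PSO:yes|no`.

outcome vector order: (thr1.r0,thr2.r0,thr2.r1)
under SC → (0,0,0) (0,0,1) (0,1,0) (0,1,1) (0,2,1) (1,0,0) (1,0,1) (1,1,0) (1,1,1) (1,2,1)
under TSO → (0,0,0) (0,0,1) (0,1,0) (0,1,1) (0,2,1) (1,0,0) (1,0,1) (1,1,0) (1,1,1) (1,2,1)
under PSO → (0,0,0) (0,0,1) (0,1,0) (0,1,1) (0,2,0) (0,2,1) (1,0,0) (1,0,1) (1,1,0) (1,1,1) (1,2,0) (1,2,1)
target (0,2,0) ∈ {PSO}

SC:no TSO:no PSO:yes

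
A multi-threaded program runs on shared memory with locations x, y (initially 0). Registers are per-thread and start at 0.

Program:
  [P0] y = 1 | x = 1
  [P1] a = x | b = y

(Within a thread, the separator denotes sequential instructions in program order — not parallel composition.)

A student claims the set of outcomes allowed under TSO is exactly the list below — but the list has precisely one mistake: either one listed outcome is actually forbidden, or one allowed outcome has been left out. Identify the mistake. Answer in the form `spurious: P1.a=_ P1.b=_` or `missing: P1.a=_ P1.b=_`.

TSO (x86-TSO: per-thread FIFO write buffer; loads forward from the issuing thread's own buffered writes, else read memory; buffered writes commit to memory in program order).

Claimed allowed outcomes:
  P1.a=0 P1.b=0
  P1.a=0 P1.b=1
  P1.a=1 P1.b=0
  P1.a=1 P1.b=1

outcome vector order: (P1.a,P1.b)
[TSO] allowed = {(0,0); (0,1); (1,1)}
claimed∖TSO = {(1,0)}

spurious: P1.a=1 P1.b=0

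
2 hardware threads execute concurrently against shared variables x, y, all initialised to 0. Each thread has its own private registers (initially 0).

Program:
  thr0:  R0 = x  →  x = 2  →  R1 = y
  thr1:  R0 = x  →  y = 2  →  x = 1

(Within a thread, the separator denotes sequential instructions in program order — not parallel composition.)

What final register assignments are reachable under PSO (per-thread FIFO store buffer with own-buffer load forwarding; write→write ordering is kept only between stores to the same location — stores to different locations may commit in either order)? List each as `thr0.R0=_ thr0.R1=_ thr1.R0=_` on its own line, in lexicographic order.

thr0.R0=0 thr0.R1=0 thr1.R0=0
thr0.R0=0 thr0.R1=0 thr1.R0=2
thr0.R0=0 thr0.R1=2 thr1.R0=0
thr0.R0=0 thr0.R1=2 thr1.R0=2
thr0.R0=1 thr0.R1=0 thr1.R0=0
thr0.R0=1 thr0.R1=2 thr1.R0=0

outcome vector order: (thr0.R0,thr0.R1,thr1.R0)
|PSO outcomes| = 6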